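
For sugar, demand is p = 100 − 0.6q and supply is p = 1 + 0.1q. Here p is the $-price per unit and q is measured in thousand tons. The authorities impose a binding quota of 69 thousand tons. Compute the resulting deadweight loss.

$1836.06 thousand

Competitive equilibrium: 100 − 0.6q = 1 + 0.1q → q* = 141.42857, p* = 15.14286.
At q = 69: demand price = 100 − 0.6·69 = 58.6; supply price = 1 + 0.1·69 = 7.9.
Δq = 141.42857 − 69 = 72.42857; wedge = 58.6 − 7.9 = 50.7.
Welfare loss = ½ × 72.42857 × 50.7 = $1836.06 thousand.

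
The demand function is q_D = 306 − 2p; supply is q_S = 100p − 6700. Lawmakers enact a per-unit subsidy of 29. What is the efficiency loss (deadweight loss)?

In inverse form: demand p = 153 − 0.5q, supply p = 67 + 0.01q.
Competitive equilibrium: 153 − 0.5q = 67 + 0.01q → q* = 168.6275, p* = 68.6863.
The subsidy lowers effective supply by 29: p = 38 + 0.01q.
New quantity: 153 − 0.5q = 38 + 0.01q → q' = 225.4902.
Overproduction Δq = 225.4902 − 168.6275 = 56.8627; wedge = subsidy = 29.
Deadweight loss = ½ × 56.8627 × 29 = 824.51.

824.51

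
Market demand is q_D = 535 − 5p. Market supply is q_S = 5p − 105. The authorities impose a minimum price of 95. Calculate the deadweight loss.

4805

In inverse form: demand p = 107 − 0.2q, supply p = 21 + 0.2q.
Competitive equilibrium: 107 − 0.2q = 21 + 0.2q → q* = 215, p* = 64.
At the floor p = 95, quantity demanded = (107 − 95)/0.2 = 60.
Sellers' marginal cost at q' = 60: 21 + 0.2·60 = 33.
Δq = 215 − 60 = 155; wedge = 95 − 33 = 62.
Welfare loss = ½ × 155 × 62 = 4805.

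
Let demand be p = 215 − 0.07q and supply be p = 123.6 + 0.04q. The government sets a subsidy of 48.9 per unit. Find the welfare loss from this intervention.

Competitive equilibrium: 215 − 0.07q = 123.6 + 0.04q → q* = 830.9091, p* = 156.8364.
The subsidy lowers effective supply by 48.9: p = 74.7 + 0.04q.
New quantity: 215 − 0.07q = 74.7 + 0.04q → q' = 1275.4545.
Overproduction Δq = 1275.4545 − 830.9091 = 444.5454; wedge = subsidy = 48.9.
DWL = ½ × 444.5454 × 48.9 = 10869.14.

10869.14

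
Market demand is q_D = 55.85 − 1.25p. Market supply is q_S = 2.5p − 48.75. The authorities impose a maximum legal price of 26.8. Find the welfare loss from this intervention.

4.48

In inverse form: demand p = 44.68 − 0.8q, supply p = 19.5 + 0.4q.
Competitive equilibrium: 44.68 − 0.8q = 19.5 + 0.4q → q* = 20.9833, p* = 27.8933.
At the ceiling p = 26.8, quantity supplied = (26.8 − 19.5)/0.4 = 18.25.
Willingness to pay at q' = 18.25: 44.68 − 0.8·18.25 = 30.08.
Δq = 20.9833 − 18.25 = 2.7333; wedge = 30.08 − 26.8 = 3.28.
Welfare loss = ½ × 2.7333 × 3.28 = 4.48.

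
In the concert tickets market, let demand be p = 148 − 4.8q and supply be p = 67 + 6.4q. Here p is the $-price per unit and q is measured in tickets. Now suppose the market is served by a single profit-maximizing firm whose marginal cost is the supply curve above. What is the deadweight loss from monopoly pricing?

Competitive equilibrium: 148 − 4.8q = 67 + 6.4q → q* = 7.2321, p* = 113.2857.
Marginal revenue: MR = 148 − 9.6q. Set MR = MC: 148 − 9.6q = 67 + 6.4q → q_m = 5.0625.
Price p_m = 148 − 4.8·5.0625 = 123.7; MC(q_m) = 67 + 6.4·5.0625 = 99.4.
Competitive q* = 7.2321, so Δq = 2.1696; wedge = 123.7 − 99.4 = 24.3.
Welfare loss = ½ × 2.1696 × 24.3 = $26.36.

$26.36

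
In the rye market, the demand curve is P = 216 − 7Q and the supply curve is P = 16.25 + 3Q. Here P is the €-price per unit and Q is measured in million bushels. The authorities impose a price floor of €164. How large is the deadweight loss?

€787.06 million

Competitive equilibrium: 216 − 7Q = 16.25 + 3Q → Q* = 19.975, P* = 76.175.
At the floor P = 164, quantity demanded = (216 − 164)/7 = 7.4286.
Sellers' marginal cost at Q' = 7.4286: 16.25 + 3·7.4286 = 38.5358.
ΔQ = 19.975 − 7.4286 = 12.5464; wedge = 164 − 38.5358 = 125.4642.
Deadweight loss = ½ × 12.5464 × 125.4642 = €787.06 million.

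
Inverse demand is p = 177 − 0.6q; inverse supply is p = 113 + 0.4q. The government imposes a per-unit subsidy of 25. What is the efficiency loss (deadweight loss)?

312.50

Competitive equilibrium: 177 − 0.6q = 113 + 0.4q → q* = 64, p* = 138.6.
The subsidy lowers effective supply by 25: p = 88 + 0.4q.
New quantity: 177 − 0.6q = 88 + 0.4q → q' = 89.
Overproduction Δq = 89 − 64 = 25; wedge = subsidy = 25.
Deadweight loss = ½ × 25 × 25 = 312.50.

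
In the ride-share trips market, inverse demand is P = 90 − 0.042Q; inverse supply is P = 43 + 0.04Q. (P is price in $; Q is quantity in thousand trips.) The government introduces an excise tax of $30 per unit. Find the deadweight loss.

Competitive equilibrium: 90 − 0.042Q = 43 + 0.04Q → Q* = 573.1707, P* = 65.9268.
With the tax, the buyer price exceeds the seller price by 30: (90 − 0.042Q) − (43 + 0.04Q) = 30 → Q' = 207.3171.
ΔQ = 573.1707 − 207.3171 = 365.8536; the wedge equals the tax, 30.
DWL = ½ × 365.8536 × 30 = $5487.80 thousand.

$5487.80 thousand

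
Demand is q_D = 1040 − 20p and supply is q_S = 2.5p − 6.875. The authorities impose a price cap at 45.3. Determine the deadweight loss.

2.12

In inverse form: demand p = 52 − 0.05q, supply p = 2.75 + 0.4q.
Competitive equilibrium: 52 − 0.05q = 2.75 + 0.4q → q* = 109.4444, p* = 46.5278.
At the ceiling p = 45.3, quantity supplied = (45.3 − 2.75)/0.4 = 106.375.
Willingness to pay at q' = 106.375: 52 − 0.05·106.375 = 46.6813.
Δq = 109.4444 − 106.375 = 3.0694; wedge = 46.6813 − 45.3 = 1.3813.
Welfare loss = ½ × 3.0694 × 1.3813 = 2.12.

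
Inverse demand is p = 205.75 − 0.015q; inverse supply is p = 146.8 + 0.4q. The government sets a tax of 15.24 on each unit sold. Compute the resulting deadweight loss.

Competitive equilibrium: 205.75 − 0.015q = 146.8 + 0.4q → q* = 142.0482, p* = 203.6193.
With the tax, the buyer price exceeds the seller price by 15.24: (205.75 − 0.015q) − (146.8 + 0.4q) = 15.24 → q' = 105.3253.
Δq = 142.0482 − 105.3253 = 36.7229; the wedge equals the tax, 15.24.
Deadweight loss = ½ × 36.7229 × 15.24 = 279.83.

279.83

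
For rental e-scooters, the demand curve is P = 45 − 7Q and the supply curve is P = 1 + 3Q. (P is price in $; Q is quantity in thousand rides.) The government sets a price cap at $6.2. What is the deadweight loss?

Competitive equilibrium: 45 − 7Q = 1 + 3Q → Q* = 4.4, P* = 14.2.
At the ceiling P = 6.2, quantity supplied = (6.2 − 1)/3 = 1.7333.
Willingness to pay at Q' = 1.7333: 45 − 7·1.7333 = 32.8669.
ΔQ = 4.4 − 1.7333 = 2.6667; wedge = 32.8669 − 6.2 = 26.6669.
Welfare loss = ½ × 2.6667 × 26.6669 = $35.56 thousand.

$35.56 thousand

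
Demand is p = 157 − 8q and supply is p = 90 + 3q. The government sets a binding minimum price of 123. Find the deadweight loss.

18.64

Competitive equilibrium: 157 − 8q = 90 + 3q → q* = 6.0909, p* = 108.2727.
At the floor p = 123, quantity demanded = (157 − 123)/8 = 4.25.
Sellers' marginal cost at q' = 4.25: 90 + 3·4.25 = 102.75.
Δq = 6.0909 − 4.25 = 1.8409; wedge = 123 − 102.75 = 20.25.
Deadweight loss = ½ × 1.8409 × 20.25 = 18.64.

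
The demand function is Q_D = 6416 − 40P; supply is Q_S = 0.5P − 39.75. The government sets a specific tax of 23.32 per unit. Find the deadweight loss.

In inverse form: demand P = 160.4 − 0.025Q, supply P = 79.5 + 2Q.
Competitive equilibrium: 160.4 − 0.025Q = 79.5 + 2Q → Q* = 39.9506, P* = 159.4012.
With the tax, the buyer price exceeds the seller price by 23.32: (160.4 − 0.025Q) − (79.5 + 2Q) = 23.32 → Q' = 28.4346.
ΔQ = 39.9506 − 28.4346 = 11.516; the wedge equals the tax, 23.32.
DWL = ½ × 11.516 × 23.32 = 134.28.

134.28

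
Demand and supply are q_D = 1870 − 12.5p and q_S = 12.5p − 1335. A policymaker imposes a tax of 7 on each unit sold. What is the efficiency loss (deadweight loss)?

In inverse form: demand p = 149.6 − 0.08q, supply p = 106.8 + 0.08q.
Competitive equilibrium: 149.6 − 0.08q = 106.8 + 0.08q → q* = 267.5, p* = 128.2.
With the tax, the buyer price exceeds the seller price by 7: (149.6 − 0.08q) − (106.8 + 0.08q) = 7 → q' = 223.75.
Δq = 267.5 − 223.75 = 43.75; the wedge equals the tax, 7.
DWL = ½ × 43.75 × 7 = 153.125.

153.125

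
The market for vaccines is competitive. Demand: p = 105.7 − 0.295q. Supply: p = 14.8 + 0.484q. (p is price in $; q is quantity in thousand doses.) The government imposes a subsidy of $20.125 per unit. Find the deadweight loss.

$259.96 thousand

Competitive equilibrium: 105.7 − 0.295q = 14.8 + 0.484q → q* = 116.6881, p* = 71.277.
The subsidy lowers effective supply by 20.125: p = 0.484q − 5.325.
New quantity: 105.7 − 0.295q = 0.484q − 5.325 → q' = 142.5225.
Overproduction Δq = 142.5225 − 116.6881 = 25.8344; wedge = subsidy = 20.125.
DWL = ½ × 25.8344 × 20.125 = $259.96 thousand.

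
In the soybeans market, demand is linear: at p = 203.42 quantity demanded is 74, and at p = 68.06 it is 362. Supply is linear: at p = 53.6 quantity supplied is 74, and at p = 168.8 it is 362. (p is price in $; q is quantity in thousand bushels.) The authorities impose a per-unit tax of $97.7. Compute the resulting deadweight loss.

Demand slope = (68.06 − 203.42)/(362 − 74) = −0.47, so p = 238.2 − 0.47q.
Supply slope = (168.8 − 53.6)/(362 − 74) = 0.4, so p = 24 + 0.4q.
Competitive equilibrium: 238.2 − 0.47q = 24 + 0.4q → q* = 246.2069, p* = 122.4828.
With the tax, the buyer price exceeds the seller price by 97.7: (238.2 − 0.47q) − (24 + 0.4q) = 97.7 → q' = 133.908.
Δq = 246.2069 − 133.908 = 112.2989; the wedge equals the tax, 97.7.
The triangle = ½ × 112.2989 × 97.7 = $5485.80 thousand.

$5485.80 thousand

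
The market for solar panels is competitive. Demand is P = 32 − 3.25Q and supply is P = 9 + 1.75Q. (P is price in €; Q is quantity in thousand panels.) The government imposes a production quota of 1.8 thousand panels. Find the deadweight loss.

€19.60 thousand

Competitive equilibrium: 32 − 3.25Q = 9 + 1.75Q → Q* = 4.6, P* = 17.05.
At Q = 1.8: demand price = 32 − 3.25·1.8 = 26.15; supply price = 9 + 1.75·1.8 = 12.15.
ΔQ = 4.6 − 1.8 = 2.8; wedge = 26.15 − 12.15 = 14.
Welfare loss = ½ × 2.8 × 14 = €19.60 thousand.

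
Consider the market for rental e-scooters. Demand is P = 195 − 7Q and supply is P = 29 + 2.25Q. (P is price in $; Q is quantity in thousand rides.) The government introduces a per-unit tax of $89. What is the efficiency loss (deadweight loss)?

Competitive equilibrium: 195 − 7Q = 29 + 2.25Q → Q* = 17.9459, P* = 69.3784.
With the tax, the buyer price exceeds the seller price by 89: (195 − 7Q) − (29 + 2.25Q) = 89 → Q' = 8.3243.
ΔQ = 17.9459 − 8.3243 = 9.6216; the wedge equals the tax, 89.
Deadweight loss = ½ × 9.6216 × 89 = $428.16 thousand.

$428.16 thousand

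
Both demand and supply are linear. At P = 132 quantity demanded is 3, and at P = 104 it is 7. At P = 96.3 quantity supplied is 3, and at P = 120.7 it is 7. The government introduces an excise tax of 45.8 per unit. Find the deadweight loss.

80.06

Demand slope = (104 − 132)/(7 − 3) = −7, so P = 153 − 7Q.
Supply slope = (120.7 − 96.3)/(7 − 3) = 6.1, so P = 78 + 6.1Q.
Competitive equilibrium: 153 − 7Q = 78 + 6.1Q → Q* = 5.7252, P* = 112.9237.
With the tax, the buyer price exceeds the seller price by 45.8: (153 − 7Q) − (78 + 6.1Q) = 45.8 → Q' = 2.229.
ΔQ = 5.7252 − 2.229 = 3.4962; the wedge equals the tax, 45.8.
Welfare loss = ½ × 3.4962 × 45.8 = 80.06.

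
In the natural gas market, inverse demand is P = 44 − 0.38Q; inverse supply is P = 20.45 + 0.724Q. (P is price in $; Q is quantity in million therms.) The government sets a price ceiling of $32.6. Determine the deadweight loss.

Competitive equilibrium: 44 − 0.38Q = 20.45 + 0.724Q → Q* = 21.3315, P* = 35.894.
At the ceiling P = 32.6, quantity supplied = (32.6 − 20.45)/0.724 = 16.7818.
Willingness to pay at Q' = 16.7818: 44 − 0.38·16.7818 = 37.6229.
ΔQ = 21.3315 − 16.7818 = 4.5497; wedge = 37.6229 − 32.6 = 5.0229.
DWL = ½ × 4.5497 × 5.0229 = $11.43 million.

$11.43 million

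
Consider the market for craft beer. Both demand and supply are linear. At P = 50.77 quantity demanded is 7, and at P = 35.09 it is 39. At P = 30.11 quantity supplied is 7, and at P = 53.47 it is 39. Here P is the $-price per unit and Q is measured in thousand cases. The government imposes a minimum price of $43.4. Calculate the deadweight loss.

$2.19 thousand

Demand slope = (35.09 − 50.77)/(39 − 7) = −0.49, so P = 54.2 − 0.49Q.
Supply slope = (53.47 − 30.11)/(39 − 7) = 0.73, so P = 25 + 0.73Q.
Competitive equilibrium: 54.2 − 0.49Q = 25 + 0.73Q → Q* = 23.9344, P* = 42.4721.
At the floor P = 43.4, quantity demanded = (54.2 − 43.4)/0.49 = 22.0408.
Sellers' marginal cost at Q' = 22.0408: 25 + 0.73·22.0408 = 41.0898.
ΔQ = 23.9344 − 22.0408 = 1.8936; wedge = 43.4 − 41.0898 = 2.3102.
Welfare loss = ½ × 1.8936 × 2.3102 = $2.19 thousand.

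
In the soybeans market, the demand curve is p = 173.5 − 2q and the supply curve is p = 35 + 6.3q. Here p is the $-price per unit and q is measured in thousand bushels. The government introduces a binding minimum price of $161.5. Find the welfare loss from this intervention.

$473.96 thousand

Competitive equilibrium: 173.5 − 2q = 35 + 6.3q → q* = 16.6867, p* = 140.1265.
At the floor p = 161.5, quantity demanded = (173.5 − 161.5)/2 = 6.
Sellers' marginal cost at q' = 6: 35 + 6.3·6 = 72.8.
Δq = 16.6867 − 6 = 10.6867; wedge = 161.5 − 72.8 = 88.7.
Welfare loss = ½ × 10.6867 × 88.7 = $473.96 thousand.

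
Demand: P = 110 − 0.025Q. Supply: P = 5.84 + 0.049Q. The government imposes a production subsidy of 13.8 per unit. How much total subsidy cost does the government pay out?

Competitive equilibrium: 110 − 0.025Q = 5.84 + 0.049Q → Q* = 1407.5676, P* = 74.8108.
The subsidy lowers effective supply by 13.8: P = 0.049Q − 7.96.
New quantity: 110 − 0.025Q = 0.049Q − 7.96 → Q' = 1594.0541.
Total subsidy cost = 13.8 × 1594.0541 = 21997.95.

21997.95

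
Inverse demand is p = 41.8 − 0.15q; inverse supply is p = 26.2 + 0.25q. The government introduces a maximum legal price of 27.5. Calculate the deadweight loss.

228.488

Competitive equilibrium: 41.8 − 0.15q = 26.2 + 0.25q → q* = 39, p* = 35.95.
At the ceiling p = 27.5, quantity supplied = (27.5 − 26.2)/0.25 = 5.2.
Willingness to pay at q' = 5.2: 41.8 − 0.15·5.2 = 41.02.
Δq = 39 − 5.2 = 33.8; wedge = 41.02 − 27.5 = 13.52.
Deadweight loss = ½ × 33.8 × 13.52 = 228.488.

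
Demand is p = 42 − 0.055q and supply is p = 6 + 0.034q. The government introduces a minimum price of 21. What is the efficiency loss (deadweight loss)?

Competitive equilibrium: 42 − 0.055q = 6 + 0.034q → q* = 404.4944, p* = 19.7528.
At the floor p = 21, quantity demanded = (42 − 21)/0.055 = 381.8182.
Sellers' marginal cost at q' = 381.8182: 6 + 0.034·381.8182 = 18.9818.
Δq = 404.4944 − 381.8182 = 22.6762; wedge = 21 − 18.9818 = 2.0182.
Welfare loss = ½ × 22.6762 × 2.0182 = 22.88.

22.88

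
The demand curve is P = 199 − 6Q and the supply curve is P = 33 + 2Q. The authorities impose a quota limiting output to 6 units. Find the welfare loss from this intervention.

870.25

Competitive equilibrium: 199 − 6Q = 33 + 2Q → Q* = 20.75, P* = 74.5.
At Q = 6: demand price = 199 − 6·6 = 163; supply price = 33 + 2·6 = 45.
ΔQ = 20.75 − 6 = 14.75; wedge = 163 − 45 = 118.
Deadweight loss = ½ × 14.75 × 118 = 870.25.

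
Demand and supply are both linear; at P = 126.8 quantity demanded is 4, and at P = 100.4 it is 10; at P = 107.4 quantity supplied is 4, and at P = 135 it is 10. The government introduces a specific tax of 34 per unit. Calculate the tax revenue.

80.84

Demand slope = (100.4 − 126.8)/(10 − 4) = −4.4, so P = 144.4 − 4.4Q.
Supply slope = (135 − 107.4)/(10 − 4) = 4.6, so P = 89 + 4.6Q.
Competitive equilibrium: 144.4 − 4.4Q = 89 + 4.6Q → Q* = 6.15556, P* = 117.31556.
With the tax, the buyer price exceeds the seller price by 34: (144.4 − 4.4Q) − (89 + 4.6Q) = 34 → Q' = 2.37778.
Tax revenue = 34 × 2.37778 = 80.84.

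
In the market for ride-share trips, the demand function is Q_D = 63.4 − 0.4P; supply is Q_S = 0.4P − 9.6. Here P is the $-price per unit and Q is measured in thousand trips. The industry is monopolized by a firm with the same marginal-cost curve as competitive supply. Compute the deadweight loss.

In inverse form: demand P = 158.5 − 2.5Q, supply P = 24 + 2.5Q.
Competitive equilibrium: 158.5 − 2.5Q = 24 + 2.5Q → Q* = 26.9, P* = 91.25.
Marginal revenue: MR = 158.5 − 5Q. Set MR = MC: 158.5 − 5Q = 24 + 2.5Q → Q_m = 17.9333.
Price P_m = 158.5 − 2.5·17.9333 = 113.6668; MC(Q_m) = 24 + 2.5·17.9333 = 68.8333.
Competitive Q* = 26.9, so ΔQ = 8.9667; wedge = 113.6668 − 68.8333 = 44.8335.
The triangle = ½ × 8.9667 × 44.8335 = $201 thousand.

$201 thousand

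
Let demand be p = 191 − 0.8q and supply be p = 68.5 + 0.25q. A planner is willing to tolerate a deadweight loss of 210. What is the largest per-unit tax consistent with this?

Competitive equilibrium: 191 − 0.8q = 68.5 + 0.25q → q* = 116.6667, p* = 97.6667.
A tax t gives Δq = t/1.05 and wedge t, so DWL = t²/2.1.
t²/2.1 = 210 → t² = 441 → t = 21.

21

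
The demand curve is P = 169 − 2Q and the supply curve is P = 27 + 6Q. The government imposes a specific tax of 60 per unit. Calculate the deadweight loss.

225

Competitive equilibrium: 169 − 2Q = 27 + 6Q → Q* = 17.75, P* = 133.5.
With the tax, the buyer price exceeds the seller price by 60: (169 − 2Q) − (27 + 6Q) = 60 → Q' = 10.25.
ΔQ = 17.75 − 10.25 = 7.5; the wedge equals the tax, 60.
DWL = ½ × 7.5 × 60 = 225.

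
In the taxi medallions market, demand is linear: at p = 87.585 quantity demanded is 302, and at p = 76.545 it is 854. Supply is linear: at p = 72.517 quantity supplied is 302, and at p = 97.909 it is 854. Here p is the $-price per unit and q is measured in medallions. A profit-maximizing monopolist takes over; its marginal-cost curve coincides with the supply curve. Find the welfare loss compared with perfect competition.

$501.91

Demand slope = (76.545 − 87.585)/(854 − 302) = −0.02, so p = 93.625 − 0.02q.
Supply slope = (97.909 − 72.517)/(854 − 302) = 0.046, so p = 58.625 + 0.046q.
Competitive equilibrium: 93.625 − 0.02q = 58.625 + 0.046q → q* = 530.303, p* = 83.0189.
Marginal revenue: MR = 93.625 − 0.04q. Set MR = MC: 93.625 − 0.04q = 58.625 + 0.046q → q_m = 406.9767.
Price p_m = 93.625 − 0.02·406.9767 = 85.4855; MC(q_m) = 58.625 + 0.046·406.9767 = 77.3459.
Competitive q* = 530.303, so Δq = 123.3263; wedge = 85.4855 − 77.3459 = 8.1396.
Deadweight loss = ½ × 123.3263 × 8.1396 = $501.91.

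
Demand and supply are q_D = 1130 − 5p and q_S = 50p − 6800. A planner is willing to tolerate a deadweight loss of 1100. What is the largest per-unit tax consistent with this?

In inverse form: demand p = 226 − 0.2q, supply p = 136 + 0.02q.
Competitive equilibrium: 226 − 0.2q = 136 + 0.02q → q* = 409.0909, p* = 144.1818.
A tax t gives Δq = t/0.22 and wedge t, so DWL = t²/0.44.
t²/0.44 = 1100 → t² = 484 → t = 22.

22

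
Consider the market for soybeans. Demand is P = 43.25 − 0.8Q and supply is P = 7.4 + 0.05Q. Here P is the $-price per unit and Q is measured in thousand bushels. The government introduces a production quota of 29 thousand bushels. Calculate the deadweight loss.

$73.79 thousand

Competitive equilibrium: 43.25 − 0.8Q = 7.4 + 0.05Q → Q* = 42.1765, P* = 9.5088.
At Q = 29: demand price = 43.25 − 0.8·29 = 20.05; supply price = 7.4 + 0.05·29 = 8.85.
ΔQ = 42.1765 − 29 = 13.1765; wedge = 20.05 − 8.85 = 11.2.
Deadweight loss = ½ × 13.1765 × 11.2 = $73.79 thousand.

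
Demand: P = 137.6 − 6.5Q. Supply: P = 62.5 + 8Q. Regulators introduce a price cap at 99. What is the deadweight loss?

Competitive equilibrium: 137.6 − 6.5Q = 62.5 + 8Q → Q* = 5.1793, P* = 103.9345.
At the ceiling P = 99, quantity supplied = (99 − 62.5)/8 = 4.5625.
Willingness to pay at Q' = 4.5625: 137.6 − 6.5·4.5625 = 107.9438.
ΔQ = 5.1793 − 4.5625 = 0.6168; wedge = 107.9438 − 99 = 8.9438.
Welfare loss = ½ × 0.6168 × 8.9438 = 2.76.

2.76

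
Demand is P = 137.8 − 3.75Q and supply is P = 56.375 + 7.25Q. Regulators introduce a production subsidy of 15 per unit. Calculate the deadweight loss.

Competitive equilibrium: 137.8 − 3.75Q = 56.375 + 7.25Q → Q* = 7.4023, P* = 110.0415.
The subsidy lowers effective supply by 15: P = 41.375 + 7.25Q.
New quantity: 137.8 − 3.75Q = 41.375 + 7.25Q → Q' = 8.7659.
Overproduction ΔQ = 8.7659 − 7.4023 = 1.3636; wedge = subsidy = 15.
Welfare loss = ½ × 1.3636 × 15 = 10.23.

10.23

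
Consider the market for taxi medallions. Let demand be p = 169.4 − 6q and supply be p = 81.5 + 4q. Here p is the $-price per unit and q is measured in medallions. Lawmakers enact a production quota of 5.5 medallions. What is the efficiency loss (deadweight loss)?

$54.12

Competitive equilibrium: 169.4 − 6q = 81.5 + 4q → q* = 8.79, p* = 116.66.
At q = 5.5: demand price = 169.4 − 6·5.5 = 136.4; supply price = 81.5 + 4·5.5 = 103.5.
Δq = 8.79 − 5.5 = 3.29; wedge = 136.4 − 103.5 = 32.9.
DWL = ½ × 3.29 × 32.9 = $54.12.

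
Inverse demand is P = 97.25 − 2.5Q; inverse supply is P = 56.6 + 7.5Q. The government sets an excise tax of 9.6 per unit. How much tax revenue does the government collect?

29.808

Competitive equilibrium: 97.25 − 2.5Q = 56.6 + 7.5Q → Q* = 4.065, P* = 87.0875.
With the tax, the buyer price exceeds the seller price by 9.6: (97.25 − 2.5Q) − (56.6 + 7.5Q) = 9.6 → Q' = 3.105.
Tax revenue = 9.6 × 3.105 = 29.808.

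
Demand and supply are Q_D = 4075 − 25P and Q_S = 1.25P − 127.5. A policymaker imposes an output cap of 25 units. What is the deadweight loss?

In inverse form: demand P = 163 − 0.04Q, supply P = 102 + 0.8Q.
Competitive equilibrium: 163 − 0.04Q = 102 + 0.8Q → Q* = 72.619, P* = 160.0952.
At Q = 25: demand price = 163 − 0.04·25 = 162; supply price = 102 + 0.8·25 = 122.
ΔQ = 72.619 − 25 = 47.619; wedge = 162 − 122 = 40.
DWL = ½ × 47.619 × 40 = 952.38.

952.38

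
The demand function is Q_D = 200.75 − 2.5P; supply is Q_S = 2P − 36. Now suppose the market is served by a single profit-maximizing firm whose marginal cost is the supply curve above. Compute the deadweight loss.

204.14

In inverse form: demand P = 80.3 − 0.4Q, supply P = 18 + 0.5Q.
Competitive equilibrium: 80.3 − 0.4Q = 18 + 0.5Q → Q* = 69.2222, P* = 52.6111.
Marginal revenue: MR = 80.3 − 0.8Q. Set MR = MC: 80.3 − 0.8Q = 18 + 0.5Q → Q_m = 47.9231.
Price P_m = 80.3 − 0.4·47.9231 = 61.1308; MC(Q_m) = 18 + 0.5·47.9231 = 41.9616.
Competitive Q* = 69.2222, so ΔQ = 21.2991; wedge = 61.1308 − 41.9616 = 19.1692.
DWL = ½ × 21.2991 × 19.1692 = 204.14.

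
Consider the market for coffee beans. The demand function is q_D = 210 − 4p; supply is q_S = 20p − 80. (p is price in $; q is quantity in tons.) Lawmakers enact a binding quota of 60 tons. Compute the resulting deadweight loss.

In inverse form: demand p = 52.5 − 0.25q, supply p = 4 + 0.05q.
Competitive equilibrium: 52.5 − 0.25q = 4 + 0.05q → q* = 161.6667, p* = 12.0833.
At q = 60: demand price = 52.5 − 0.25·60 = 37.5; supply price = 4 + 0.05·60 = 7.
Δq = 161.6667 − 60 = 101.6667; wedge = 37.5 − 7 = 30.5.
Deadweight loss = ½ × 101.6667 × 30.5 = $1550.42.

$1550.42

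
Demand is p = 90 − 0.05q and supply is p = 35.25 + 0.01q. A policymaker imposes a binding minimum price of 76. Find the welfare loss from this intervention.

12001.69

Competitive equilibrium: 90 − 0.05q = 35.25 + 0.01q → q* = 912.5, p* = 44.375.
At the floor p = 76, quantity demanded = (90 − 76)/0.05 = 280.
Sellers' marginal cost at q' = 280: 35.25 + 0.01·280 = 38.05.
Δq = 912.5 − 280 = 632.5; wedge = 76 − 38.05 = 37.95.
DWL = ½ × 632.5 × 37.95 = 12001.69.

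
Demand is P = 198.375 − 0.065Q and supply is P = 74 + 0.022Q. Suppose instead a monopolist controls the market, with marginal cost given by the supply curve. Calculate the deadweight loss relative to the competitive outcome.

Competitive equilibrium: 198.375 − 0.065Q = 74 + 0.022Q → Q* = 1429.5977, P* = 105.45115.
Marginal revenue: MR = 198.375 − 0.13Q. Set MR = MC: 198.375 − 0.13Q = 74 + 0.022Q → Q_m = 818.25658.
Price P_m = 198.375 − 0.065·818.25658 = 145.18832; MC(Q_m) = 74 + 0.022·818.25658 = 92.00164.
Competitive Q* = 1429.5977, so ΔQ = 611.34112; wedge = 145.18832 − 92.00164 = 53.18668.
Deadweight loss = ½ × 611.34112 × 53.18668 = 16257.60.

16257.60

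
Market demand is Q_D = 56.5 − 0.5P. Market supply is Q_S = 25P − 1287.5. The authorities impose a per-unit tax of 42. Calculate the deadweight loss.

432.35

In inverse form: demand P = 113 − 2Q, supply P = 51.5 + 0.04Q.
Competitive equilibrium: 113 − 2Q = 51.5 + 0.04Q → Q* = 30.1471, P* = 52.7059.
With the tax, the buyer price exceeds the seller price by 42: (113 − 2Q) − (51.5 + 0.04Q) = 42 → Q' = 9.5588.
ΔQ = 30.1471 − 9.5588 = 20.5883; the wedge equals the tax, 42.
Welfare loss = ½ × 20.5883 × 42 = 432.35.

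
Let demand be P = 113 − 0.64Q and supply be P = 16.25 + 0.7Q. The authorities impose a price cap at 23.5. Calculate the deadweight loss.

Competitive equilibrium: 113 − 0.64Q = 16.25 + 0.7Q → Q* = 72.20149, P* = 66.79104.
At the ceiling P = 23.5, quantity supplied = (23.5 − 16.25)/0.7 = 10.35714.
Willingness to pay at Q' = 10.35714: 113 − 0.64·10.35714 = 106.37143.
ΔQ = 72.20149 − 10.35714 = 61.84435; wedge = 106.37143 − 23.5 = 82.87143.
Deadweight loss = ½ × 61.84435 × 82.87143 = 2562.56.

2562.56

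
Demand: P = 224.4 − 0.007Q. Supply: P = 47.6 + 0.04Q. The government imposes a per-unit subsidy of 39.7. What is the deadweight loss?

Competitive equilibrium: 224.4 − 0.007Q = 47.6 + 0.04Q → Q* = 3761.70213, P* = 198.06809.
The subsidy lowers effective supply by 39.7: P = 7.9 + 0.04Q.
New quantity: 224.4 − 0.007Q = 7.9 + 0.04Q → Q' = 4606.38298.
Overproduction ΔQ = 4606.38298 − 3761.70213 = 844.68085; wedge = subsidy = 39.7.
Welfare loss = ½ × 844.68085 × 39.7 = 16766.91.

16766.91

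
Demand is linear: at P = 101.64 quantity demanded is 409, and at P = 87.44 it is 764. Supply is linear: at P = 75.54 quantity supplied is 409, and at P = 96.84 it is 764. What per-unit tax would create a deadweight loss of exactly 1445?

17

Demand slope = (87.44 − 101.64)/(764 − 409) = −0.04, so P = 118 − 0.04Q.
Supply slope = (96.84 − 75.54)/(764 − 409) = 0.06, so P = 51 + 0.06Q.
Competitive equilibrium: 118 − 0.04Q = 51 + 0.06Q → Q* = 670, P* = 91.2.
A tax t gives ΔQ = t/0.1 and wedge t, so DWL = t²/0.2.
t²/0.2 = 1445 → t² = 289 → t = 17.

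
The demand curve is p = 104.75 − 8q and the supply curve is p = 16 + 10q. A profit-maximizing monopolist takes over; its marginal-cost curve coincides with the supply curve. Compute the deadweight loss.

20.71

Competitive equilibrium: 104.75 − 8q = 16 + 10q → q* = 4.9306, p* = 65.3056.
Marginal revenue: MR = 104.75 − 16q. Set MR = MC: 104.75 − 16q = 16 + 10q → q_m = 3.4135.
Price p_m = 104.75 − 8·3.4135 = 77.442; MC(q_m) = 16 + 10·3.4135 = 50.135.
Competitive q* = 4.9306, so Δq = 1.5171; wedge = 77.442 − 50.135 = 27.307.
The triangle = ½ × 1.5171 × 27.307 = 20.71.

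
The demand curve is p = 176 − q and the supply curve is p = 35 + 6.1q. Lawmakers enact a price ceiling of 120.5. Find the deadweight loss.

121.19

Competitive equilibrium: 176 − q = 35 + 6.1q → q* = 19.8592, p* = 156.1408.
At the ceiling p = 120.5, quantity supplied = (120.5 − 35)/6.1 = 14.0164.
Willingness to pay at q' = 14.0164: 176 − 1·14.0164 = 161.9836.
Δq = 19.8592 − 14.0164 = 5.8428; wedge = 161.9836 − 120.5 = 41.4836.
The triangle = ½ × 5.8428 × 41.4836 = 121.19.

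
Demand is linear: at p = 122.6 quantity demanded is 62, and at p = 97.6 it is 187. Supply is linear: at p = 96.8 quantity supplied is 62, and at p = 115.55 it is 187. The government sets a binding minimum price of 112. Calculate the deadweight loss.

Demand slope = (97.6 − 122.6)/(187 − 62) = −0.2, so p = 135 − 0.2q.
Supply slope = (115.55 − 96.8)/(187 − 62) = 0.15, so p = 87.5 + 0.15q.
Competitive equilibrium: 135 − 0.2q = 87.5 + 0.15q → q* = 135.7143, p* = 107.8571.
At the floor p = 112, quantity demanded = (135 − 112)/0.2 = 115.
Sellers' marginal cost at q' = 115: 87.5 + 0.15·115 = 104.75.
Δq = 135.7143 − 115 = 20.7143; wedge = 112 − 104.75 = 7.25.
The triangle = ½ × 20.7143 × 7.25 = 75.09.

75.09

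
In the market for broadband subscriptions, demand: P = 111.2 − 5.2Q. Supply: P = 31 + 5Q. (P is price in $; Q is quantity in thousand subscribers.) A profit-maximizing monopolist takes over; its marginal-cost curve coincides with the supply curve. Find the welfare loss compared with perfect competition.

$35.95 thousand

Competitive equilibrium: 111.2 − 5.2Q = 31 + 5Q → Q* = 7.8627, P* = 70.3137.
Marginal revenue: MR = 111.2 − 10.4Q. Set MR = MC: 111.2 − 10.4Q = 31 + 5Q → Q_m = 5.2078.
Price P_m = 111.2 − 5.2·5.2078 = 84.1194; MC(Q_m) = 31 + 5·5.2078 = 57.039.
Competitive Q* = 7.8627, so ΔQ = 2.6549; wedge = 84.1194 − 57.039 = 27.0804.
Welfare loss = ½ × 2.6549 × 27.0804 = $35.95 thousand.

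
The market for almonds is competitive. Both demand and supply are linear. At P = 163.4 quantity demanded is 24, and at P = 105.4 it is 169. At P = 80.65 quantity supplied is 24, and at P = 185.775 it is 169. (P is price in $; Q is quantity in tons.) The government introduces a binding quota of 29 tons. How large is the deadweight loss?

Demand slope = (105.4 − 163.4)/(169 − 24) = −0.4, so P = 173 − 0.4Q.
Supply slope = (185.775 − 80.65)/(169 − 24) = 0.725, so P = 63.25 + 0.725Q.
Competitive equilibrium: 173 − 0.4Q = 63.25 + 0.725Q → Q* = 97.55556, P* = 133.97778.
At Q = 29: demand price = 173 − 0.4·29 = 161.4; supply price = 63.25 + 0.725·29 = 84.275.
ΔQ = 97.55556 − 29 = 68.55556; wedge = 161.4 − 84.275 = 77.125.
Welfare loss = ½ × 68.55556 × 77.125 = $2643.67.

$2643.67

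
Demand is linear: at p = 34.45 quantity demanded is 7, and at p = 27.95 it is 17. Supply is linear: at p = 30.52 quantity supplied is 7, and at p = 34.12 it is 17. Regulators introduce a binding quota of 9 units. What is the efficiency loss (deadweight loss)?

Demand slope = (27.95 − 34.45)/(17 − 7) = −0.65, so p = 39 − 0.65q.
Supply slope = (34.12 − 30.52)/(17 − 7) = 0.36, so p = 28 + 0.36q.
Competitive equilibrium: 39 − 0.65q = 28 + 0.36q → q* = 10.8911, p* = 31.9208.
At q = 9: demand price = 39 − 0.65·9 = 33.15; supply price = 28 + 0.36·9 = 31.24.
Δq = 10.8911 − 9 = 1.8911; wedge = 33.15 − 31.24 = 1.91.
The triangle = ½ × 1.8911 × 1.91 = 1.81.

1.81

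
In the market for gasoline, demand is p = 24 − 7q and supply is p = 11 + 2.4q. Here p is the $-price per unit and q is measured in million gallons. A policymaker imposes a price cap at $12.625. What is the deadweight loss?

$2.34 million

Competitive equilibrium: 24 − 7q = 11 + 2.4q → q* = 1.383, p* = 14.3191.
At the ceiling p = 12.625, quantity supplied = (12.625 − 11)/2.4 = 0.6771.
Willingness to pay at q' = 0.6771: 24 − 7·0.6771 = 19.2603.
Δq = 1.383 − 0.6771 = 0.7059; wedge = 19.2603 − 12.625 = 6.6353.
Deadweight loss = ½ × 0.7059 × 6.6353 = $2.34 million.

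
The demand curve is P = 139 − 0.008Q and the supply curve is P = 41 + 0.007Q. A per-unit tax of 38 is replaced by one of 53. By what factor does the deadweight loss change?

Competitive equilibrium: 139 − 0.008Q = 41 + 0.007Q → Q* = 6533.3333, P* = 86.7333.
For a per-unit tax t: ΔQ = t/0.015, so DWL = ½·t·(t/0.015) = t²/0.03.
At t = 38: DWL = 48133.333. At t = 53: DWL = 93633.333.
Ratio = (53/38)² = 1.945.

1.945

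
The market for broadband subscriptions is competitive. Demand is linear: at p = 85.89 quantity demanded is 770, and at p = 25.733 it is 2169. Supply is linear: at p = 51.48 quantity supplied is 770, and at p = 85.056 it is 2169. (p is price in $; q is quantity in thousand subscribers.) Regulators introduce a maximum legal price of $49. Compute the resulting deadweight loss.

Demand slope = (25.733 − 85.89)/(2169 − 770) = −0.043, so p = 119 − 0.043q.
Supply slope = (85.056 − 51.48)/(2169 − 770) = 0.024, so p = 33 + 0.024q.
Competitive equilibrium: 119 − 0.043q = 33 + 0.024q → q* = 1283.58209, p* = 63.80597.
At the ceiling p = 49, quantity supplied = (49 − 33)/0.024 = 666.666667.
Willingness to pay at q' = 666.666667: 119 − 0.043·666.666667 = 90.333333.
Δq = 1283.58209 − 666.666667 = 616.915423; wedge = 90.333333 − 49 = 41.333333.
Welfare loss = ½ × 616.915423 × 41.333333 = $12749.59 thousand.

$12749.59 thousand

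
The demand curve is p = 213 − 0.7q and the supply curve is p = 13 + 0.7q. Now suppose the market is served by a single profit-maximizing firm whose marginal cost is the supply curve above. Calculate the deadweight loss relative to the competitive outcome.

Competitive equilibrium: 213 − 0.7q = 13 + 0.7q → q* = 142.8571, p* = 113.
Marginal revenue: MR = 213 − 1.4q. Set MR = MC: 213 − 1.4q = 13 + 0.7q → q_m = 95.2381.
Price p_m = 213 − 0.7·95.2381 = 146.3333; MC(q_m) = 13 + 0.7·95.2381 = 79.6667.
Competitive q* = 142.8571, so Δq = 47.619; wedge = 146.3333 − 79.6667 = 66.6666.
DWL = ½ × 47.619 × 66.6666 = 1587.30.

1587.30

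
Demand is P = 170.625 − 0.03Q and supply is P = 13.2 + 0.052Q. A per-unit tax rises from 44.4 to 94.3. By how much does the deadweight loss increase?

Competitive equilibrium: 170.625 − 0.03Q = 13.2 + 0.052Q → Q* = 1919.8171, P* = 113.0305.
For a per-unit tax t: ΔQ = t/0.082, so DWL = ½·t·(t/0.082) = t²/0.164.
At t = 44.4: DWL = 12020.488. At t = 94.3: DWL = 54222.5.
Increase = 54222.5 − 12020.488 = 42202.01.

42202.01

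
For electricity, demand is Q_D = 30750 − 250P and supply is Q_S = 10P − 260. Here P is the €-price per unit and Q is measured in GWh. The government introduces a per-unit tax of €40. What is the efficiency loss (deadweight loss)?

€7692.31

In inverse form: demand P = 123 − 0.004Q, supply P = 26 + 0.1Q.
Competitive equilibrium: 123 − 0.004Q = 26 + 0.1Q → Q* = 932.6923, P* = 119.2692.
With the tax, the buyer price exceeds the seller price by 40: (123 − 0.004Q) − (26 + 0.1Q) = 40 → Q' = 548.0769.
ΔQ = 932.6923 − 548.0769 = 384.6154; the wedge equals the tax, 40.
DWL = ½ × 384.6154 × 40 = €7692.31.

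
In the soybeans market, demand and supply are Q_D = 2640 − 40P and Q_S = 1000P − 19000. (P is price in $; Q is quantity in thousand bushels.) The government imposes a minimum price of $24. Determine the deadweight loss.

$211.97 thousand

In inverse form: demand P = 66 − 0.025Q, supply P = 19 + 0.001Q.
Competitive equilibrium: 66 − 0.025Q = 19 + 0.001Q → Q* = 1807.6923, P* = 20.8077.
At the floor P = 24, quantity demanded = (66 − 24)/0.025 = 1680.
Sellers' marginal cost at Q' = 1680: 19 + 0.001·1680 = 20.68.
ΔQ = 1807.6923 − 1680 = 127.6923; wedge = 24 − 20.68 = 3.32.
DWL = ½ × 127.6923 × 3.32 = $211.97 thousand.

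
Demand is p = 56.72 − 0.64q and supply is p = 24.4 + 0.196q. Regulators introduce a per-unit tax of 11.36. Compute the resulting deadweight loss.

Competitive equilibrium: 56.72 − 0.64q = 24.4 + 0.196q → q* = 38.6603, p* = 31.9774.
With the tax, the buyer price exceeds the seller price by 11.36: (56.72 − 0.64q) − (24.4 + 0.196q) = 11.36 → q' = 25.0718.
Δq = 38.6603 − 25.0718 = 13.5885; the wedge equals the tax, 11.36.
DWL = ½ × 13.5885 × 11.36 = 77.18.

77.18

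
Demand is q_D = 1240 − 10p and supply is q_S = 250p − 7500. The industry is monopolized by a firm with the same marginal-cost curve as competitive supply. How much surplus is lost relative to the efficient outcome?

In inverse form: demand p = 124 − 0.1q, supply p = 30 + 0.004q.
Competitive equilibrium: 124 − 0.1q = 30 + 0.004q → q* = 903.84615, p* = 33.61538.
Marginal revenue: MR = 124 − 0.2q. Set MR = MC: 124 − 0.2q = 30 + 0.004q → q_m = 460.78431.
Price p_m = 124 − 0.1·460.78431 = 77.92157; MC(q_m) = 30 + 0.004·460.78431 = 31.84314.
Competitive q* = 903.84615, so Δq = 443.06184; wedge = 77.92157 − 31.84314 = 46.07843.
Deadweight loss = ½ × 443.06184 × 46.07843 = 10207.80.

10207.80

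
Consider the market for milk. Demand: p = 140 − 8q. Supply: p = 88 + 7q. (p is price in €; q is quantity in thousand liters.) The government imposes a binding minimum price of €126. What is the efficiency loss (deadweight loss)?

€22.10 thousand

Competitive equilibrium: 140 − 8q = 88 + 7q → q* = 3.4667, p* = 112.2667.
At the floor p = 126, quantity demanded = (140 − 126)/8 = 1.75.
Sellers' marginal cost at q' = 1.75: 88 + 7·1.75 = 100.25.
Δq = 3.4667 − 1.75 = 1.7167; wedge = 126 − 100.25 = 25.75.
Deadweight loss = ½ × 1.7167 × 25.75 = €22.10 thousand.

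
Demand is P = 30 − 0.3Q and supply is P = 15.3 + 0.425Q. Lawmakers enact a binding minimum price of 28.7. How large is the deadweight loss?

92.13

Competitive equilibrium: 30 − 0.3Q = 15.3 + 0.425Q → Q* = 20.2759, P* = 23.9172.
At the floor P = 28.7, quantity demanded = (30 − 28.7)/0.3 = 4.3333.
Sellers' marginal cost at Q' = 4.3333: 15.3 + 0.425·4.3333 = 17.1417.
ΔQ = 20.2759 − 4.3333 = 15.9426; wedge = 28.7 − 17.1417 = 11.5583.
Deadweight loss = ½ × 15.9426 × 11.5583 = 92.13.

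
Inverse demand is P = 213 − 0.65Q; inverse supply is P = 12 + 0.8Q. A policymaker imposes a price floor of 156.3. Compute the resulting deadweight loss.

1914.67

Competitive equilibrium: 213 − 0.65Q = 12 + 0.8Q → Q* = 138.6207, P* = 122.8966.
At the floor P = 156.3, quantity demanded = (213 − 156.3)/0.65 = 87.2308.
Sellers' marginal cost at Q' = 87.2308: 12 + 0.8·87.2308 = 81.7846.
ΔQ = 138.6207 − 87.2308 = 51.3899; wedge = 156.3 − 81.7846 = 74.5154.
Welfare loss = ½ × 51.3899 × 74.5154 = 1914.67.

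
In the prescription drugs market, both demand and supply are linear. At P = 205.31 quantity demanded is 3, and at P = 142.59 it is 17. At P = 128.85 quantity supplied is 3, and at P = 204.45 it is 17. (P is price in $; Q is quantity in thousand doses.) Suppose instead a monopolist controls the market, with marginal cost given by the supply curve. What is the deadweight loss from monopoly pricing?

Demand slope = (142.59 − 205.31)/(17 − 3) = −4.48, so P = 218.75 − 4.48Q.
Supply slope = (204.45 − 128.85)/(17 − 3) = 5.4, so P = 112.65 + 5.4Q.
Competitive equilibrium: 218.75 − 4.48Q = 112.65 + 5.4Q → Q* = 10.7389, P* = 170.6399.
Marginal revenue: MR = 218.75 − 8.96Q. Set MR = MC: 218.75 − 8.96Q = 112.65 + 5.4Q → Q_m = 7.3886.
Price P_m = 218.75 − 4.48·7.3886 = 185.6491; MC(Q_m) = 112.65 + 5.4·7.3886 = 152.5484.
Competitive Q* = 10.7389, so ΔQ = 3.3503; wedge = 185.6491 − 152.5484 = 33.1007.
Welfare loss = ½ × 3.3503 × 33.1007 = $55.45 thousand.

$55.45 thousand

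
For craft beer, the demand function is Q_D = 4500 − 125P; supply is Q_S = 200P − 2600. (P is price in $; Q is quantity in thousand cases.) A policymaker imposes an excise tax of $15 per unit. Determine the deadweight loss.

In inverse form: demand P = 36 − 0.008Q, supply P = 13 + 0.005Q.
Competitive equilibrium: 36 − 0.008Q = 13 + 0.005Q → Q* = 1769.2308, P* = 21.8462.
With the tax, the buyer price exceeds the seller price by 15: (36 − 0.008Q) − (13 + 0.005Q) = 15 → Q' = 615.3846.
ΔQ = 1769.2308 − 615.3846 = 1153.8462; the wedge equals the tax, 15.
Welfare loss = ½ × 1153.8462 × 15 = $8653.85 thousand.

$8653.85 thousand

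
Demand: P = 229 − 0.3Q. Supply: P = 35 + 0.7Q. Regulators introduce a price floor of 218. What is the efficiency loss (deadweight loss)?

Competitive equilibrium: 229 − 0.3Q = 35 + 0.7Q → Q* = 194, P* = 170.8.
At the floor P = 218, quantity demanded = (229 − 218)/0.3 = 36.66667.
Sellers' marginal cost at Q' = 36.66667: 35 + 0.7·36.66667 = 60.66667.
ΔQ = 194 − 36.66667 = 157.33333; wedge = 218 − 60.66667 = 157.33333.
Welfare loss = ½ × 157.33333 × 157.33333 = 12376.89.

12376.89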